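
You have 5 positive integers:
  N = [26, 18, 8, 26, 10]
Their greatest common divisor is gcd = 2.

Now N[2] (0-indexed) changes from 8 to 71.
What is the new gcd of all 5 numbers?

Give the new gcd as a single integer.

Numbers: [26, 18, 8, 26, 10], gcd = 2
Change: index 2, 8 -> 71
gcd of the OTHER numbers (without index 2): gcd([26, 18, 26, 10]) = 2
New gcd = gcd(g_others, new_val) = gcd(2, 71) = 1

Answer: 1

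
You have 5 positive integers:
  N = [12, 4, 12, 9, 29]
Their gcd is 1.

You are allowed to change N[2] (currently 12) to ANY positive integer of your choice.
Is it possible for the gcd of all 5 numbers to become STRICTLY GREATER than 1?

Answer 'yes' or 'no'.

Current gcd = 1
gcd of all OTHER numbers (without N[2]=12): gcd([12, 4, 9, 29]) = 1
The new gcd after any change is gcd(1, new_value).
This can be at most 1.
Since 1 = old gcd 1, the gcd can only stay the same or decrease.

Answer: no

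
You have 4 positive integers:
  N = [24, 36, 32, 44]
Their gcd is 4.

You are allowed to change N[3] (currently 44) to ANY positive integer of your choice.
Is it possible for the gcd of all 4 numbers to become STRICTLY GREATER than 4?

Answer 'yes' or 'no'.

Current gcd = 4
gcd of all OTHER numbers (without N[3]=44): gcd([24, 36, 32]) = 4
The new gcd after any change is gcd(4, new_value).
This can be at most 4.
Since 4 = old gcd 4, the gcd can only stay the same or decrease.

Answer: no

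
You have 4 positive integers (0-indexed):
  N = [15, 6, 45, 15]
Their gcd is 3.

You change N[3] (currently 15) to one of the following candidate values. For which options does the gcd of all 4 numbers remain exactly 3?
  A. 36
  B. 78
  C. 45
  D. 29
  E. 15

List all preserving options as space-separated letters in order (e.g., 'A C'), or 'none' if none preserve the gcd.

Answer: A B C E

Derivation:
Old gcd = 3; gcd of others (without N[3]) = 3
New gcd for candidate v: gcd(3, v). Preserves old gcd iff gcd(3, v) = 3.
  Option A: v=36, gcd(3,36)=3 -> preserves
  Option B: v=78, gcd(3,78)=3 -> preserves
  Option C: v=45, gcd(3,45)=3 -> preserves
  Option D: v=29, gcd(3,29)=1 -> changes
  Option E: v=15, gcd(3,15)=3 -> preserves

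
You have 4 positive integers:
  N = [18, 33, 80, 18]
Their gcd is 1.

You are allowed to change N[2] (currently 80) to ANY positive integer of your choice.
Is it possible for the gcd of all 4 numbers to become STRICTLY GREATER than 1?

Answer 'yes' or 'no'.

Answer: yes

Derivation:
Current gcd = 1
gcd of all OTHER numbers (without N[2]=80): gcd([18, 33, 18]) = 3
The new gcd after any change is gcd(3, new_value).
This can be at most 3.
Since 3 > old gcd 1, the gcd CAN increase (e.g., set N[2] = 3).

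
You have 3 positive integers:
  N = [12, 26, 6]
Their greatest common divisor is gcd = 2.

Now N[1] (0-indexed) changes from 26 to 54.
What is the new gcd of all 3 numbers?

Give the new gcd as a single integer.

Numbers: [12, 26, 6], gcd = 2
Change: index 1, 26 -> 54
gcd of the OTHER numbers (without index 1): gcd([12, 6]) = 6
New gcd = gcd(g_others, new_val) = gcd(6, 54) = 6

Answer: 6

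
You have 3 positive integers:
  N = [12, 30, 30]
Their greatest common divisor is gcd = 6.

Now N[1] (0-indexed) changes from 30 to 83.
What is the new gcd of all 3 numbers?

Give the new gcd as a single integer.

Numbers: [12, 30, 30], gcd = 6
Change: index 1, 30 -> 83
gcd of the OTHER numbers (without index 1): gcd([12, 30]) = 6
New gcd = gcd(g_others, new_val) = gcd(6, 83) = 1

Answer: 1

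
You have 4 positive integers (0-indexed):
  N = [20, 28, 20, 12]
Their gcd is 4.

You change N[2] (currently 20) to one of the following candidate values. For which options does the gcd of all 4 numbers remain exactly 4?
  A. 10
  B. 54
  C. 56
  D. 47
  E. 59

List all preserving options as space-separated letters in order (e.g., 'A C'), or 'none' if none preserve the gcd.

Answer: C

Derivation:
Old gcd = 4; gcd of others (without N[2]) = 4
New gcd for candidate v: gcd(4, v). Preserves old gcd iff gcd(4, v) = 4.
  Option A: v=10, gcd(4,10)=2 -> changes
  Option B: v=54, gcd(4,54)=2 -> changes
  Option C: v=56, gcd(4,56)=4 -> preserves
  Option D: v=47, gcd(4,47)=1 -> changes
  Option E: v=59, gcd(4,59)=1 -> changes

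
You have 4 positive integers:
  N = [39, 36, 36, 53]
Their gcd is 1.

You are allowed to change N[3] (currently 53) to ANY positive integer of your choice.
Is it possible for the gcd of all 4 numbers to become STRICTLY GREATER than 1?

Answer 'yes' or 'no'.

Answer: yes

Derivation:
Current gcd = 1
gcd of all OTHER numbers (without N[3]=53): gcd([39, 36, 36]) = 3
The new gcd after any change is gcd(3, new_value).
This can be at most 3.
Since 3 > old gcd 1, the gcd CAN increase (e.g., set N[3] = 3).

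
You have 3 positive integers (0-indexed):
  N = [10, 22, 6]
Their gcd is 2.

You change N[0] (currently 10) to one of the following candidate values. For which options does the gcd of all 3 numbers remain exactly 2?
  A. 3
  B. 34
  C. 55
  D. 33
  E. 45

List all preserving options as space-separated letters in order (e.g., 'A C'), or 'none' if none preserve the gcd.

Answer: B

Derivation:
Old gcd = 2; gcd of others (without N[0]) = 2
New gcd for candidate v: gcd(2, v). Preserves old gcd iff gcd(2, v) = 2.
  Option A: v=3, gcd(2,3)=1 -> changes
  Option B: v=34, gcd(2,34)=2 -> preserves
  Option C: v=55, gcd(2,55)=1 -> changes
  Option D: v=33, gcd(2,33)=1 -> changes
  Option E: v=45, gcd(2,45)=1 -> changes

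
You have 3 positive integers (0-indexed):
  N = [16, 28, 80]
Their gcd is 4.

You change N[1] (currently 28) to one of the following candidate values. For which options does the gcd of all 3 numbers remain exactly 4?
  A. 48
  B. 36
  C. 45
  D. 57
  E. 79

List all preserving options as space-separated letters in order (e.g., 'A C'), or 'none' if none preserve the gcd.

Answer: B

Derivation:
Old gcd = 4; gcd of others (without N[1]) = 16
New gcd for candidate v: gcd(16, v). Preserves old gcd iff gcd(16, v) = 4.
  Option A: v=48, gcd(16,48)=16 -> changes
  Option B: v=36, gcd(16,36)=4 -> preserves
  Option C: v=45, gcd(16,45)=1 -> changes
  Option D: v=57, gcd(16,57)=1 -> changes
  Option E: v=79, gcd(16,79)=1 -> changes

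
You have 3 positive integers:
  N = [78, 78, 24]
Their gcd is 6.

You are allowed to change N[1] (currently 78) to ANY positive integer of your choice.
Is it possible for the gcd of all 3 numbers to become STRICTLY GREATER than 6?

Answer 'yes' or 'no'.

Answer: no

Derivation:
Current gcd = 6
gcd of all OTHER numbers (without N[1]=78): gcd([78, 24]) = 6
The new gcd after any change is gcd(6, new_value).
This can be at most 6.
Since 6 = old gcd 6, the gcd can only stay the same or decrease.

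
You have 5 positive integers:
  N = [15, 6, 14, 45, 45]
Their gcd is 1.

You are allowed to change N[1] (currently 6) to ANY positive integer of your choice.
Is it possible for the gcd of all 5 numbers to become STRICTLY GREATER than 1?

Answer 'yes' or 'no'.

Answer: no

Derivation:
Current gcd = 1
gcd of all OTHER numbers (without N[1]=6): gcd([15, 14, 45, 45]) = 1
The new gcd after any change is gcd(1, new_value).
This can be at most 1.
Since 1 = old gcd 1, the gcd can only stay the same or decrease.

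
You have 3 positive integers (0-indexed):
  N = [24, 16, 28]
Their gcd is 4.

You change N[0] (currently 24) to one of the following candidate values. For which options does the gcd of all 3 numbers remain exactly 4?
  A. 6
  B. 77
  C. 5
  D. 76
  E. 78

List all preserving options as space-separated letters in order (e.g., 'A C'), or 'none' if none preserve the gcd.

Answer: D

Derivation:
Old gcd = 4; gcd of others (without N[0]) = 4
New gcd for candidate v: gcd(4, v). Preserves old gcd iff gcd(4, v) = 4.
  Option A: v=6, gcd(4,6)=2 -> changes
  Option B: v=77, gcd(4,77)=1 -> changes
  Option C: v=5, gcd(4,5)=1 -> changes
  Option D: v=76, gcd(4,76)=4 -> preserves
  Option E: v=78, gcd(4,78)=2 -> changes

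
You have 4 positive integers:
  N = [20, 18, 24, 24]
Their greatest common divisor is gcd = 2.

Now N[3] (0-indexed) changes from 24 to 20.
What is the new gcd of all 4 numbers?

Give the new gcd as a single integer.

Answer: 2

Derivation:
Numbers: [20, 18, 24, 24], gcd = 2
Change: index 3, 24 -> 20
gcd of the OTHER numbers (without index 3): gcd([20, 18, 24]) = 2
New gcd = gcd(g_others, new_val) = gcd(2, 20) = 2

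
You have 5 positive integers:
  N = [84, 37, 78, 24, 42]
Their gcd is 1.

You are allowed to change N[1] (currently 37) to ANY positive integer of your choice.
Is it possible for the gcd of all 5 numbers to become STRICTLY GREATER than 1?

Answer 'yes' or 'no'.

Current gcd = 1
gcd of all OTHER numbers (without N[1]=37): gcd([84, 78, 24, 42]) = 6
The new gcd after any change is gcd(6, new_value).
This can be at most 6.
Since 6 > old gcd 1, the gcd CAN increase (e.g., set N[1] = 6).

Answer: yes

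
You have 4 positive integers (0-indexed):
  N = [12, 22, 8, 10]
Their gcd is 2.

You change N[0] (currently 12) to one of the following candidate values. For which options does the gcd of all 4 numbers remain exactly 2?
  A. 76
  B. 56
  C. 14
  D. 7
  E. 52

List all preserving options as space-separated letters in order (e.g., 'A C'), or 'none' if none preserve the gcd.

Old gcd = 2; gcd of others (without N[0]) = 2
New gcd for candidate v: gcd(2, v). Preserves old gcd iff gcd(2, v) = 2.
  Option A: v=76, gcd(2,76)=2 -> preserves
  Option B: v=56, gcd(2,56)=2 -> preserves
  Option C: v=14, gcd(2,14)=2 -> preserves
  Option D: v=7, gcd(2,7)=1 -> changes
  Option E: v=52, gcd(2,52)=2 -> preserves

Answer: A B C E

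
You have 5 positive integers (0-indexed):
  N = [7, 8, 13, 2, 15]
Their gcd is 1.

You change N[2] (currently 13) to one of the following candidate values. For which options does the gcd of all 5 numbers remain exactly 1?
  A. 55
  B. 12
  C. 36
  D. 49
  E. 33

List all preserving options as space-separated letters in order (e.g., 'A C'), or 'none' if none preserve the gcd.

Answer: A B C D E

Derivation:
Old gcd = 1; gcd of others (without N[2]) = 1
New gcd for candidate v: gcd(1, v). Preserves old gcd iff gcd(1, v) = 1.
  Option A: v=55, gcd(1,55)=1 -> preserves
  Option B: v=12, gcd(1,12)=1 -> preserves
  Option C: v=36, gcd(1,36)=1 -> preserves
  Option D: v=49, gcd(1,49)=1 -> preserves
  Option E: v=33, gcd(1,33)=1 -> preserves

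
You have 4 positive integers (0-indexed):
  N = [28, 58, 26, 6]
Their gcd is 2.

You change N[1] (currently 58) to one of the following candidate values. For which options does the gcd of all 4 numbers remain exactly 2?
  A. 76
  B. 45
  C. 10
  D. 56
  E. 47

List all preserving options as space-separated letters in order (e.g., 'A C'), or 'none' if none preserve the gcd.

Answer: A C D

Derivation:
Old gcd = 2; gcd of others (without N[1]) = 2
New gcd for candidate v: gcd(2, v). Preserves old gcd iff gcd(2, v) = 2.
  Option A: v=76, gcd(2,76)=2 -> preserves
  Option B: v=45, gcd(2,45)=1 -> changes
  Option C: v=10, gcd(2,10)=2 -> preserves
  Option D: v=56, gcd(2,56)=2 -> preserves
  Option E: v=47, gcd(2,47)=1 -> changes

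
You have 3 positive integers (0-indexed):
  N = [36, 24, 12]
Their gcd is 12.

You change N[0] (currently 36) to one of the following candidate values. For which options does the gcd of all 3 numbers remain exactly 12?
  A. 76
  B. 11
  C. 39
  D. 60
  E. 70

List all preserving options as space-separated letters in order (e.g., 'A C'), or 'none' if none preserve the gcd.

Old gcd = 12; gcd of others (without N[0]) = 12
New gcd for candidate v: gcd(12, v). Preserves old gcd iff gcd(12, v) = 12.
  Option A: v=76, gcd(12,76)=4 -> changes
  Option B: v=11, gcd(12,11)=1 -> changes
  Option C: v=39, gcd(12,39)=3 -> changes
  Option D: v=60, gcd(12,60)=12 -> preserves
  Option E: v=70, gcd(12,70)=2 -> changes

Answer: D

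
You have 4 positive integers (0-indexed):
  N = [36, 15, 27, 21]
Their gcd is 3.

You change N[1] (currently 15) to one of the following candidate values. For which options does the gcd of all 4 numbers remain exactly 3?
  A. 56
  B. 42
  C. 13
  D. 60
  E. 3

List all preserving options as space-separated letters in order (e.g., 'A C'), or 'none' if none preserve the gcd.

Answer: B D E

Derivation:
Old gcd = 3; gcd of others (without N[1]) = 3
New gcd for candidate v: gcd(3, v). Preserves old gcd iff gcd(3, v) = 3.
  Option A: v=56, gcd(3,56)=1 -> changes
  Option B: v=42, gcd(3,42)=3 -> preserves
  Option C: v=13, gcd(3,13)=1 -> changes
  Option D: v=60, gcd(3,60)=3 -> preserves
  Option E: v=3, gcd(3,3)=3 -> preserves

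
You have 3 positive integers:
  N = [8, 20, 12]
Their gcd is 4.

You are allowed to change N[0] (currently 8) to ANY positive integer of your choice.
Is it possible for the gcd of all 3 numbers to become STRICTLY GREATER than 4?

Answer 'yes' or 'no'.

Answer: no

Derivation:
Current gcd = 4
gcd of all OTHER numbers (without N[0]=8): gcd([20, 12]) = 4
The new gcd after any change is gcd(4, new_value).
This can be at most 4.
Since 4 = old gcd 4, the gcd can only stay the same or decrease.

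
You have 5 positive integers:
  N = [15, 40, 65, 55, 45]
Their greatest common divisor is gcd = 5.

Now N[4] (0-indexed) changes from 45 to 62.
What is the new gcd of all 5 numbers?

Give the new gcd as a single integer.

Numbers: [15, 40, 65, 55, 45], gcd = 5
Change: index 4, 45 -> 62
gcd of the OTHER numbers (without index 4): gcd([15, 40, 65, 55]) = 5
New gcd = gcd(g_others, new_val) = gcd(5, 62) = 1

Answer: 1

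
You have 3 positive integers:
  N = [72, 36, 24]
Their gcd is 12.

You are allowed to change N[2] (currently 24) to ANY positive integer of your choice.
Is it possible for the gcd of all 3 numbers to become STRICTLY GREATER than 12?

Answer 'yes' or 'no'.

Answer: yes

Derivation:
Current gcd = 12
gcd of all OTHER numbers (without N[2]=24): gcd([72, 36]) = 36
The new gcd after any change is gcd(36, new_value).
This can be at most 36.
Since 36 > old gcd 12, the gcd CAN increase (e.g., set N[2] = 36).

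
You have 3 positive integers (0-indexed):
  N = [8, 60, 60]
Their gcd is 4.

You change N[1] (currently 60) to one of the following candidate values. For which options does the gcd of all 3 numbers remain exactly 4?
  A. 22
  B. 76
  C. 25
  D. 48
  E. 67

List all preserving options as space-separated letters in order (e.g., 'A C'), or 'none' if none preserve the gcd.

Answer: B D

Derivation:
Old gcd = 4; gcd of others (without N[1]) = 4
New gcd for candidate v: gcd(4, v). Preserves old gcd iff gcd(4, v) = 4.
  Option A: v=22, gcd(4,22)=2 -> changes
  Option B: v=76, gcd(4,76)=4 -> preserves
  Option C: v=25, gcd(4,25)=1 -> changes
  Option D: v=48, gcd(4,48)=4 -> preserves
  Option E: v=67, gcd(4,67)=1 -> changes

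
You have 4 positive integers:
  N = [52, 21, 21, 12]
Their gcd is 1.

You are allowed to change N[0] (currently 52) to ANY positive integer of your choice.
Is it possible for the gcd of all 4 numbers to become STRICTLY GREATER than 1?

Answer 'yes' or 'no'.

Current gcd = 1
gcd of all OTHER numbers (without N[0]=52): gcd([21, 21, 12]) = 3
The new gcd after any change is gcd(3, new_value).
This can be at most 3.
Since 3 > old gcd 1, the gcd CAN increase (e.g., set N[0] = 3).

Answer: yes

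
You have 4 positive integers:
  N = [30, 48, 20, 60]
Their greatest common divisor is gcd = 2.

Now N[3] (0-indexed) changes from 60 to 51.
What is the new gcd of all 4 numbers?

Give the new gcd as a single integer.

Answer: 1

Derivation:
Numbers: [30, 48, 20, 60], gcd = 2
Change: index 3, 60 -> 51
gcd of the OTHER numbers (without index 3): gcd([30, 48, 20]) = 2
New gcd = gcd(g_others, new_val) = gcd(2, 51) = 1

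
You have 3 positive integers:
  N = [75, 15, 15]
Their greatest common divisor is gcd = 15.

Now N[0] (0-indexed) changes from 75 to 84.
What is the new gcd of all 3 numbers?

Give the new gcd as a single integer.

Numbers: [75, 15, 15], gcd = 15
Change: index 0, 75 -> 84
gcd of the OTHER numbers (without index 0): gcd([15, 15]) = 15
New gcd = gcd(g_others, new_val) = gcd(15, 84) = 3

Answer: 3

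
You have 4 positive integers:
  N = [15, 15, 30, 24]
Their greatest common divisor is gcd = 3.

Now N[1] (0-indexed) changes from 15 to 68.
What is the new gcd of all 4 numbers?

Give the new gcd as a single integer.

Answer: 1

Derivation:
Numbers: [15, 15, 30, 24], gcd = 3
Change: index 1, 15 -> 68
gcd of the OTHER numbers (without index 1): gcd([15, 30, 24]) = 3
New gcd = gcd(g_others, new_val) = gcd(3, 68) = 1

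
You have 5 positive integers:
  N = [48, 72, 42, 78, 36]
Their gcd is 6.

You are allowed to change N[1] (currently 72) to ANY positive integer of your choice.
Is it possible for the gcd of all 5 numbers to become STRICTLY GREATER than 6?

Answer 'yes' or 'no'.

Answer: no

Derivation:
Current gcd = 6
gcd of all OTHER numbers (without N[1]=72): gcd([48, 42, 78, 36]) = 6
The new gcd after any change is gcd(6, new_value).
This can be at most 6.
Since 6 = old gcd 6, the gcd can only stay the same or decrease.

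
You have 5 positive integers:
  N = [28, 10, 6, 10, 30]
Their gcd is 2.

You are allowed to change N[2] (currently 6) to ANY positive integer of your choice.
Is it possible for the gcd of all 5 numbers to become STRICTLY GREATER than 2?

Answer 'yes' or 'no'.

Answer: no

Derivation:
Current gcd = 2
gcd of all OTHER numbers (without N[2]=6): gcd([28, 10, 10, 30]) = 2
The new gcd after any change is gcd(2, new_value).
This can be at most 2.
Since 2 = old gcd 2, the gcd can only stay the same or decrease.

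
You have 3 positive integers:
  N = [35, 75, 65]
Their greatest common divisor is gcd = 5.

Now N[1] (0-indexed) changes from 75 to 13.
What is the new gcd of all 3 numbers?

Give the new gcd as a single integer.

Numbers: [35, 75, 65], gcd = 5
Change: index 1, 75 -> 13
gcd of the OTHER numbers (without index 1): gcd([35, 65]) = 5
New gcd = gcd(g_others, new_val) = gcd(5, 13) = 1

Answer: 1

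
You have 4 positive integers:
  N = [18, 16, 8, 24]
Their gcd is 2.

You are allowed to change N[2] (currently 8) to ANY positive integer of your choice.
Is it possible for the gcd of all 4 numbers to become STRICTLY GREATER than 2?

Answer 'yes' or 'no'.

Current gcd = 2
gcd of all OTHER numbers (without N[2]=8): gcd([18, 16, 24]) = 2
The new gcd after any change is gcd(2, new_value).
This can be at most 2.
Since 2 = old gcd 2, the gcd can only stay the same or decrease.

Answer: no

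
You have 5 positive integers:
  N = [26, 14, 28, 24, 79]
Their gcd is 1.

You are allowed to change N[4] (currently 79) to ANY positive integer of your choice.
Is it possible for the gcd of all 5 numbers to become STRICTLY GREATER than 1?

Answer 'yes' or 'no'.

Answer: yes

Derivation:
Current gcd = 1
gcd of all OTHER numbers (without N[4]=79): gcd([26, 14, 28, 24]) = 2
The new gcd after any change is gcd(2, new_value).
This can be at most 2.
Since 2 > old gcd 1, the gcd CAN increase (e.g., set N[4] = 2).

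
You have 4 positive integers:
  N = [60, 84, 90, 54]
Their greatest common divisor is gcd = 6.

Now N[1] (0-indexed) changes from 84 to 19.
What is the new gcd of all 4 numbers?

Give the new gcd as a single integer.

Numbers: [60, 84, 90, 54], gcd = 6
Change: index 1, 84 -> 19
gcd of the OTHER numbers (without index 1): gcd([60, 90, 54]) = 6
New gcd = gcd(g_others, new_val) = gcd(6, 19) = 1

Answer: 1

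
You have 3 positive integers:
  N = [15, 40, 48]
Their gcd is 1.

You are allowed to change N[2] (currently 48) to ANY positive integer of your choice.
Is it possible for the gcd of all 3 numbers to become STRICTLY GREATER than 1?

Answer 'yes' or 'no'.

Answer: yes

Derivation:
Current gcd = 1
gcd of all OTHER numbers (without N[2]=48): gcd([15, 40]) = 5
The new gcd after any change is gcd(5, new_value).
This can be at most 5.
Since 5 > old gcd 1, the gcd CAN increase (e.g., set N[2] = 5).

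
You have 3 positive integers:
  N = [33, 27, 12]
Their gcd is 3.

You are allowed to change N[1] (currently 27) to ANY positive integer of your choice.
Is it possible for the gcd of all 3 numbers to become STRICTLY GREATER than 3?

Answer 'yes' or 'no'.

Current gcd = 3
gcd of all OTHER numbers (without N[1]=27): gcd([33, 12]) = 3
The new gcd after any change is gcd(3, new_value).
This can be at most 3.
Since 3 = old gcd 3, the gcd can only stay the same or decrease.

Answer: no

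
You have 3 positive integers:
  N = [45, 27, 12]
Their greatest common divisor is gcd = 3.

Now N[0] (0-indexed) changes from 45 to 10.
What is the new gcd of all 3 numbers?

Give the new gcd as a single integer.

Answer: 1

Derivation:
Numbers: [45, 27, 12], gcd = 3
Change: index 0, 45 -> 10
gcd of the OTHER numbers (without index 0): gcd([27, 12]) = 3
New gcd = gcd(g_others, new_val) = gcd(3, 10) = 1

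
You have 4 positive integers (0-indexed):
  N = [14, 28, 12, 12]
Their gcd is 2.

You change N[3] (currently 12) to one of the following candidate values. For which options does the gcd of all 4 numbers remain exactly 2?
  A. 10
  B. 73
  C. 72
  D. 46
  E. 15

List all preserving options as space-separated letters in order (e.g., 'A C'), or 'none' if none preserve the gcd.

Old gcd = 2; gcd of others (without N[3]) = 2
New gcd for candidate v: gcd(2, v). Preserves old gcd iff gcd(2, v) = 2.
  Option A: v=10, gcd(2,10)=2 -> preserves
  Option B: v=73, gcd(2,73)=1 -> changes
  Option C: v=72, gcd(2,72)=2 -> preserves
  Option D: v=46, gcd(2,46)=2 -> preserves
  Option E: v=15, gcd(2,15)=1 -> changes

Answer: A C D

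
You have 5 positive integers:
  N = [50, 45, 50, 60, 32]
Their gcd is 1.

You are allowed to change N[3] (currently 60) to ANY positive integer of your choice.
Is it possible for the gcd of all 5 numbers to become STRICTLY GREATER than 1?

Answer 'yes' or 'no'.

Current gcd = 1
gcd of all OTHER numbers (without N[3]=60): gcd([50, 45, 50, 32]) = 1
The new gcd after any change is gcd(1, new_value).
This can be at most 1.
Since 1 = old gcd 1, the gcd can only stay the same or decrease.

Answer: no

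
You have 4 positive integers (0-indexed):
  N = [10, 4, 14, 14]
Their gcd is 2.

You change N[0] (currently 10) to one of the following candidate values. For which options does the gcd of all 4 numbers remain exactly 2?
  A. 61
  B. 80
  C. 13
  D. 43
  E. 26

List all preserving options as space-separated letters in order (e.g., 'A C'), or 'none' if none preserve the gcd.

Old gcd = 2; gcd of others (without N[0]) = 2
New gcd for candidate v: gcd(2, v). Preserves old gcd iff gcd(2, v) = 2.
  Option A: v=61, gcd(2,61)=1 -> changes
  Option B: v=80, gcd(2,80)=2 -> preserves
  Option C: v=13, gcd(2,13)=1 -> changes
  Option D: v=43, gcd(2,43)=1 -> changes
  Option E: v=26, gcd(2,26)=2 -> preserves

Answer: B E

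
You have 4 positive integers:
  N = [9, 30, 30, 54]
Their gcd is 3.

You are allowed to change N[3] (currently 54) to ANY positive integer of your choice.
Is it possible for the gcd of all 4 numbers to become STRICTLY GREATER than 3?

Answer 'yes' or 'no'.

Answer: no

Derivation:
Current gcd = 3
gcd of all OTHER numbers (without N[3]=54): gcd([9, 30, 30]) = 3
The new gcd after any change is gcd(3, new_value).
This can be at most 3.
Since 3 = old gcd 3, the gcd can only stay the same or decrease.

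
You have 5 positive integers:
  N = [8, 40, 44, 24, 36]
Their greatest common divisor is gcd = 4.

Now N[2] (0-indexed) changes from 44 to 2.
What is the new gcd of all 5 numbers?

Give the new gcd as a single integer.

Answer: 2

Derivation:
Numbers: [8, 40, 44, 24, 36], gcd = 4
Change: index 2, 44 -> 2
gcd of the OTHER numbers (without index 2): gcd([8, 40, 24, 36]) = 4
New gcd = gcd(g_others, new_val) = gcd(4, 2) = 2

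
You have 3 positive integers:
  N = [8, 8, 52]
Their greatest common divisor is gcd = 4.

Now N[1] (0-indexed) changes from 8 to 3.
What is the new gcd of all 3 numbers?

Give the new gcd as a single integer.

Answer: 1

Derivation:
Numbers: [8, 8, 52], gcd = 4
Change: index 1, 8 -> 3
gcd of the OTHER numbers (without index 1): gcd([8, 52]) = 4
New gcd = gcd(g_others, new_val) = gcd(4, 3) = 1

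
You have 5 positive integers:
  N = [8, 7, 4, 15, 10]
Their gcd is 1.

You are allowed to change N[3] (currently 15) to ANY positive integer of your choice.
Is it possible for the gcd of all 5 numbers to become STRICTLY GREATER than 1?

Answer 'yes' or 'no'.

Current gcd = 1
gcd of all OTHER numbers (without N[3]=15): gcd([8, 7, 4, 10]) = 1
The new gcd after any change is gcd(1, new_value).
This can be at most 1.
Since 1 = old gcd 1, the gcd can only stay the same or decrease.

Answer: no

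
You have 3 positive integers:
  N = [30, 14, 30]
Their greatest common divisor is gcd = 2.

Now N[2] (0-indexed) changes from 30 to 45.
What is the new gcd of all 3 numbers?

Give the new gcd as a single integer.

Numbers: [30, 14, 30], gcd = 2
Change: index 2, 30 -> 45
gcd of the OTHER numbers (without index 2): gcd([30, 14]) = 2
New gcd = gcd(g_others, new_val) = gcd(2, 45) = 1

Answer: 1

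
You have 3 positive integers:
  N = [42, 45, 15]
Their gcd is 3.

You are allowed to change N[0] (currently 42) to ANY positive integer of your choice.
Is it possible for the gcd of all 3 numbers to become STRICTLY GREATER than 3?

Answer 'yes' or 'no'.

Answer: yes

Derivation:
Current gcd = 3
gcd of all OTHER numbers (without N[0]=42): gcd([45, 15]) = 15
The new gcd after any change is gcd(15, new_value).
This can be at most 15.
Since 15 > old gcd 3, the gcd CAN increase (e.g., set N[0] = 15).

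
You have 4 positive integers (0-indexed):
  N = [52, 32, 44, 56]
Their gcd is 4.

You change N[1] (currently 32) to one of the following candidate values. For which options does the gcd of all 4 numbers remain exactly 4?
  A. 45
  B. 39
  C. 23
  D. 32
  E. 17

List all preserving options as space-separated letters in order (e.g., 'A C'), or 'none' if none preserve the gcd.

Answer: D

Derivation:
Old gcd = 4; gcd of others (without N[1]) = 4
New gcd for candidate v: gcd(4, v). Preserves old gcd iff gcd(4, v) = 4.
  Option A: v=45, gcd(4,45)=1 -> changes
  Option B: v=39, gcd(4,39)=1 -> changes
  Option C: v=23, gcd(4,23)=1 -> changes
  Option D: v=32, gcd(4,32)=4 -> preserves
  Option E: v=17, gcd(4,17)=1 -> changes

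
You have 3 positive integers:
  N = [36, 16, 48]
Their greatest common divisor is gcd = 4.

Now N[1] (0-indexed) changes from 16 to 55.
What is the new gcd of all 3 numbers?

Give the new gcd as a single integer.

Answer: 1

Derivation:
Numbers: [36, 16, 48], gcd = 4
Change: index 1, 16 -> 55
gcd of the OTHER numbers (without index 1): gcd([36, 48]) = 12
New gcd = gcd(g_others, new_val) = gcd(12, 55) = 1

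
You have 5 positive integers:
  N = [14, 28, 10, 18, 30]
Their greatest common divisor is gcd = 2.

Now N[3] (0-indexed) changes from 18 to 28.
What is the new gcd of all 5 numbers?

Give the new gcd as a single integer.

Numbers: [14, 28, 10, 18, 30], gcd = 2
Change: index 3, 18 -> 28
gcd of the OTHER numbers (without index 3): gcd([14, 28, 10, 30]) = 2
New gcd = gcd(g_others, new_val) = gcd(2, 28) = 2

Answer: 2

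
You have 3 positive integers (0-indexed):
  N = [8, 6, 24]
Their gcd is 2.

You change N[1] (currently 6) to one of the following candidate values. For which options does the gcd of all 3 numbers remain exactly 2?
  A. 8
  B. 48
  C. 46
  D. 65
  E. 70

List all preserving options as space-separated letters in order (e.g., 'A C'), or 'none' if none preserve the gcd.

Answer: C E

Derivation:
Old gcd = 2; gcd of others (without N[1]) = 8
New gcd for candidate v: gcd(8, v). Preserves old gcd iff gcd(8, v) = 2.
  Option A: v=8, gcd(8,8)=8 -> changes
  Option B: v=48, gcd(8,48)=8 -> changes
  Option C: v=46, gcd(8,46)=2 -> preserves
  Option D: v=65, gcd(8,65)=1 -> changes
  Option E: v=70, gcd(8,70)=2 -> preserves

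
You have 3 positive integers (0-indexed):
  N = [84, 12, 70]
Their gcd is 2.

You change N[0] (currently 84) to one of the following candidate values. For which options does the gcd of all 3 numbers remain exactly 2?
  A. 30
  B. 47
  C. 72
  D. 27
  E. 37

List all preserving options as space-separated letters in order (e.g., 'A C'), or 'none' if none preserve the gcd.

Old gcd = 2; gcd of others (without N[0]) = 2
New gcd for candidate v: gcd(2, v). Preserves old gcd iff gcd(2, v) = 2.
  Option A: v=30, gcd(2,30)=2 -> preserves
  Option B: v=47, gcd(2,47)=1 -> changes
  Option C: v=72, gcd(2,72)=2 -> preserves
  Option D: v=27, gcd(2,27)=1 -> changes
  Option E: v=37, gcd(2,37)=1 -> changes

Answer: A C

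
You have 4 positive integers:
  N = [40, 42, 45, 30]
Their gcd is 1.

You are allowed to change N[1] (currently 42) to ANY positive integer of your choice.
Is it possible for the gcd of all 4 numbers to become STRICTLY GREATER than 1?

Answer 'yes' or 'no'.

Answer: yes

Derivation:
Current gcd = 1
gcd of all OTHER numbers (without N[1]=42): gcd([40, 45, 30]) = 5
The new gcd after any change is gcd(5, new_value).
This can be at most 5.
Since 5 > old gcd 1, the gcd CAN increase (e.g., set N[1] = 5).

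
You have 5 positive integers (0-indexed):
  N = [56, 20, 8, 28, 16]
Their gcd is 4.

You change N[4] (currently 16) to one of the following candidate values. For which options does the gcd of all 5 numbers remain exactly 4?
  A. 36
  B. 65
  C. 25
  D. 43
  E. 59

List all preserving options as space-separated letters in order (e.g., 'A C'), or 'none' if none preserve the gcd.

Old gcd = 4; gcd of others (without N[4]) = 4
New gcd for candidate v: gcd(4, v). Preserves old gcd iff gcd(4, v) = 4.
  Option A: v=36, gcd(4,36)=4 -> preserves
  Option B: v=65, gcd(4,65)=1 -> changes
  Option C: v=25, gcd(4,25)=1 -> changes
  Option D: v=43, gcd(4,43)=1 -> changes
  Option E: v=59, gcd(4,59)=1 -> changes

Answer: A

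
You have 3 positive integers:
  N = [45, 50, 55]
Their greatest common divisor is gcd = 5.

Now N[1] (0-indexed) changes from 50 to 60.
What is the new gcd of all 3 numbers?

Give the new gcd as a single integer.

Numbers: [45, 50, 55], gcd = 5
Change: index 1, 50 -> 60
gcd of the OTHER numbers (without index 1): gcd([45, 55]) = 5
New gcd = gcd(g_others, new_val) = gcd(5, 60) = 5

Answer: 5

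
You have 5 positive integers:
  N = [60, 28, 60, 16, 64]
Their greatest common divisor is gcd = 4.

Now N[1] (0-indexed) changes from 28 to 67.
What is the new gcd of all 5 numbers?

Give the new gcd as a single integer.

Numbers: [60, 28, 60, 16, 64], gcd = 4
Change: index 1, 28 -> 67
gcd of the OTHER numbers (without index 1): gcd([60, 60, 16, 64]) = 4
New gcd = gcd(g_others, new_val) = gcd(4, 67) = 1

Answer: 1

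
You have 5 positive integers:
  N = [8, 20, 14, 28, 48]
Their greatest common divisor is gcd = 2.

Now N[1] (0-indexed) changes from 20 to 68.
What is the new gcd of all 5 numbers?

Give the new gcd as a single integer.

Answer: 2

Derivation:
Numbers: [8, 20, 14, 28, 48], gcd = 2
Change: index 1, 20 -> 68
gcd of the OTHER numbers (without index 1): gcd([8, 14, 28, 48]) = 2
New gcd = gcd(g_others, new_val) = gcd(2, 68) = 2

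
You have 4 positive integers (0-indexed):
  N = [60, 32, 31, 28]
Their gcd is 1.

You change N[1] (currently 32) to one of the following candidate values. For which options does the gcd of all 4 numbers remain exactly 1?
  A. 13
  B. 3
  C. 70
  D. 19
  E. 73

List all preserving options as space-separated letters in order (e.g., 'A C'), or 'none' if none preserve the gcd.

Old gcd = 1; gcd of others (without N[1]) = 1
New gcd for candidate v: gcd(1, v). Preserves old gcd iff gcd(1, v) = 1.
  Option A: v=13, gcd(1,13)=1 -> preserves
  Option B: v=3, gcd(1,3)=1 -> preserves
  Option C: v=70, gcd(1,70)=1 -> preserves
  Option D: v=19, gcd(1,19)=1 -> preserves
  Option E: v=73, gcd(1,73)=1 -> preserves

Answer: A B C D E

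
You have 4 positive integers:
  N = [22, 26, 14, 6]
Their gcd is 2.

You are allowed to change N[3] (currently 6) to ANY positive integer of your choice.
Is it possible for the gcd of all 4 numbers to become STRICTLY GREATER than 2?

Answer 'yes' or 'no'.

Answer: no

Derivation:
Current gcd = 2
gcd of all OTHER numbers (without N[3]=6): gcd([22, 26, 14]) = 2
The new gcd after any change is gcd(2, new_value).
This can be at most 2.
Since 2 = old gcd 2, the gcd can only stay the same or decrease.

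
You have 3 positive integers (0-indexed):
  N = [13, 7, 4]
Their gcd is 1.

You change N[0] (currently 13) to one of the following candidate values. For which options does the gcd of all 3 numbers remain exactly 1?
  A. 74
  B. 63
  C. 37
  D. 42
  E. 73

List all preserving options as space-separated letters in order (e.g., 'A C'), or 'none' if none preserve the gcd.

Old gcd = 1; gcd of others (without N[0]) = 1
New gcd for candidate v: gcd(1, v). Preserves old gcd iff gcd(1, v) = 1.
  Option A: v=74, gcd(1,74)=1 -> preserves
  Option B: v=63, gcd(1,63)=1 -> preserves
  Option C: v=37, gcd(1,37)=1 -> preserves
  Option D: v=42, gcd(1,42)=1 -> preserves
  Option E: v=73, gcd(1,73)=1 -> preserves

Answer: A B C D E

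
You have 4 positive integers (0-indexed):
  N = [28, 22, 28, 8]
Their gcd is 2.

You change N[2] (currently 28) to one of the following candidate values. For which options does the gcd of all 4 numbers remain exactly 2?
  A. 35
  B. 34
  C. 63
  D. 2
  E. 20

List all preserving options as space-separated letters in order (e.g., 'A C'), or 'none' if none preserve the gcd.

Answer: B D E

Derivation:
Old gcd = 2; gcd of others (without N[2]) = 2
New gcd for candidate v: gcd(2, v). Preserves old gcd iff gcd(2, v) = 2.
  Option A: v=35, gcd(2,35)=1 -> changes
  Option B: v=34, gcd(2,34)=2 -> preserves
  Option C: v=63, gcd(2,63)=1 -> changes
  Option D: v=2, gcd(2,2)=2 -> preserves
  Option E: v=20, gcd(2,20)=2 -> preserves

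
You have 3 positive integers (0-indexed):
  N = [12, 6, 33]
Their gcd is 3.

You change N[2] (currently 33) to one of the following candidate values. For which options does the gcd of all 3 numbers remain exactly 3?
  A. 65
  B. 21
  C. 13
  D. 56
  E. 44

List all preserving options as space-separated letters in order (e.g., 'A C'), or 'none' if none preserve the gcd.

Answer: B

Derivation:
Old gcd = 3; gcd of others (without N[2]) = 6
New gcd for candidate v: gcd(6, v). Preserves old gcd iff gcd(6, v) = 3.
  Option A: v=65, gcd(6,65)=1 -> changes
  Option B: v=21, gcd(6,21)=3 -> preserves
  Option C: v=13, gcd(6,13)=1 -> changes
  Option D: v=56, gcd(6,56)=2 -> changes
  Option E: v=44, gcd(6,44)=2 -> changes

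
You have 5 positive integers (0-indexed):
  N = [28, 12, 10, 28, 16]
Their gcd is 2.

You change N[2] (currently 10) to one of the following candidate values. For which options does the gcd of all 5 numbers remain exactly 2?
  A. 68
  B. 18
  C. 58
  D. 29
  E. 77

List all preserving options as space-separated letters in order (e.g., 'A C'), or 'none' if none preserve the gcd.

Old gcd = 2; gcd of others (without N[2]) = 4
New gcd for candidate v: gcd(4, v). Preserves old gcd iff gcd(4, v) = 2.
  Option A: v=68, gcd(4,68)=4 -> changes
  Option B: v=18, gcd(4,18)=2 -> preserves
  Option C: v=58, gcd(4,58)=2 -> preserves
  Option D: v=29, gcd(4,29)=1 -> changes
  Option E: v=77, gcd(4,77)=1 -> changes

Answer: B C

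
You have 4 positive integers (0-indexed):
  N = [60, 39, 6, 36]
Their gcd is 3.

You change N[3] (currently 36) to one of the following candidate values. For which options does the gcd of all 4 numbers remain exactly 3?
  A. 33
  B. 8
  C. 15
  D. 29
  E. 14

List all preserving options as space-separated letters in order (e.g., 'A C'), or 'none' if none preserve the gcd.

Old gcd = 3; gcd of others (without N[3]) = 3
New gcd for candidate v: gcd(3, v). Preserves old gcd iff gcd(3, v) = 3.
  Option A: v=33, gcd(3,33)=3 -> preserves
  Option B: v=8, gcd(3,8)=1 -> changes
  Option C: v=15, gcd(3,15)=3 -> preserves
  Option D: v=29, gcd(3,29)=1 -> changes
  Option E: v=14, gcd(3,14)=1 -> changes

Answer: A C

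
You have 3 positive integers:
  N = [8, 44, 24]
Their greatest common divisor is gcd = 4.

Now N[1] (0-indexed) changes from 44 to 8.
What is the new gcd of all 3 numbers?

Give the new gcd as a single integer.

Numbers: [8, 44, 24], gcd = 4
Change: index 1, 44 -> 8
gcd of the OTHER numbers (without index 1): gcd([8, 24]) = 8
New gcd = gcd(g_others, new_val) = gcd(8, 8) = 8

Answer: 8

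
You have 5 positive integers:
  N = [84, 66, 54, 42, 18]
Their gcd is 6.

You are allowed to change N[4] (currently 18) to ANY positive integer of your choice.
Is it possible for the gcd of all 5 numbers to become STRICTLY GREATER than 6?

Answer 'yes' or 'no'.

Answer: no

Derivation:
Current gcd = 6
gcd of all OTHER numbers (without N[4]=18): gcd([84, 66, 54, 42]) = 6
The new gcd after any change is gcd(6, new_value).
This can be at most 6.
Since 6 = old gcd 6, the gcd can only stay the same or decrease.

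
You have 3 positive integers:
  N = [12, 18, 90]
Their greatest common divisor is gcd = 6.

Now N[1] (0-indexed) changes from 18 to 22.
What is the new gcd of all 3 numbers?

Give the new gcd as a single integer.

Answer: 2

Derivation:
Numbers: [12, 18, 90], gcd = 6
Change: index 1, 18 -> 22
gcd of the OTHER numbers (without index 1): gcd([12, 90]) = 6
New gcd = gcd(g_others, new_val) = gcd(6, 22) = 2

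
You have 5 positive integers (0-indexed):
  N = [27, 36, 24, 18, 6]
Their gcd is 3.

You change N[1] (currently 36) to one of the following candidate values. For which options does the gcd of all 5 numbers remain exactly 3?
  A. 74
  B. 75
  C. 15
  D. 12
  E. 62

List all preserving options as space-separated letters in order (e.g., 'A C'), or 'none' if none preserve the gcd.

Old gcd = 3; gcd of others (without N[1]) = 3
New gcd for candidate v: gcd(3, v). Preserves old gcd iff gcd(3, v) = 3.
  Option A: v=74, gcd(3,74)=1 -> changes
  Option B: v=75, gcd(3,75)=3 -> preserves
  Option C: v=15, gcd(3,15)=3 -> preserves
  Option D: v=12, gcd(3,12)=3 -> preserves
  Option E: v=62, gcd(3,62)=1 -> changes

Answer: B C D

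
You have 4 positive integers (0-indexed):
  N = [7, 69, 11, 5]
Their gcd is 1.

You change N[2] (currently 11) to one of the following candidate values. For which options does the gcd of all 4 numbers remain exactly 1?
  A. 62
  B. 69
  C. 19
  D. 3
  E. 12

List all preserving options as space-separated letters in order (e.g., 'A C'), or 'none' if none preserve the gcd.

Old gcd = 1; gcd of others (without N[2]) = 1
New gcd for candidate v: gcd(1, v). Preserves old gcd iff gcd(1, v) = 1.
  Option A: v=62, gcd(1,62)=1 -> preserves
  Option B: v=69, gcd(1,69)=1 -> preserves
  Option C: v=19, gcd(1,19)=1 -> preserves
  Option D: v=3, gcd(1,3)=1 -> preserves
  Option E: v=12, gcd(1,12)=1 -> preserves

Answer: A B C D E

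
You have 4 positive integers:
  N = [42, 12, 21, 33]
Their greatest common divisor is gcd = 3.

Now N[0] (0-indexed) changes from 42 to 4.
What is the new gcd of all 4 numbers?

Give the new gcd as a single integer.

Numbers: [42, 12, 21, 33], gcd = 3
Change: index 0, 42 -> 4
gcd of the OTHER numbers (without index 0): gcd([12, 21, 33]) = 3
New gcd = gcd(g_others, new_val) = gcd(3, 4) = 1

Answer: 1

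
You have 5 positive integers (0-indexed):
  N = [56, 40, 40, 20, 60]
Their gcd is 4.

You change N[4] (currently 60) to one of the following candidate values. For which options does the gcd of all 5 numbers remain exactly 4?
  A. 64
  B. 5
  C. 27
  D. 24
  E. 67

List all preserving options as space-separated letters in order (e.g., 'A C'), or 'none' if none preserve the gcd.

Old gcd = 4; gcd of others (without N[4]) = 4
New gcd for candidate v: gcd(4, v). Preserves old gcd iff gcd(4, v) = 4.
  Option A: v=64, gcd(4,64)=4 -> preserves
  Option B: v=5, gcd(4,5)=1 -> changes
  Option C: v=27, gcd(4,27)=1 -> changes
  Option D: v=24, gcd(4,24)=4 -> preserves
  Option E: v=67, gcd(4,67)=1 -> changes

Answer: A D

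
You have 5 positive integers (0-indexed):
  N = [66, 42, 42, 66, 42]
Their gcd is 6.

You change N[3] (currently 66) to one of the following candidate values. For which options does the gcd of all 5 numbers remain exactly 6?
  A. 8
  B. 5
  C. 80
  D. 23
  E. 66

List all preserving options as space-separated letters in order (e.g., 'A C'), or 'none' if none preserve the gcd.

Answer: E

Derivation:
Old gcd = 6; gcd of others (without N[3]) = 6
New gcd for candidate v: gcd(6, v). Preserves old gcd iff gcd(6, v) = 6.
  Option A: v=8, gcd(6,8)=2 -> changes
  Option B: v=5, gcd(6,5)=1 -> changes
  Option C: v=80, gcd(6,80)=2 -> changes
  Option D: v=23, gcd(6,23)=1 -> changes
  Option E: v=66, gcd(6,66)=6 -> preserves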